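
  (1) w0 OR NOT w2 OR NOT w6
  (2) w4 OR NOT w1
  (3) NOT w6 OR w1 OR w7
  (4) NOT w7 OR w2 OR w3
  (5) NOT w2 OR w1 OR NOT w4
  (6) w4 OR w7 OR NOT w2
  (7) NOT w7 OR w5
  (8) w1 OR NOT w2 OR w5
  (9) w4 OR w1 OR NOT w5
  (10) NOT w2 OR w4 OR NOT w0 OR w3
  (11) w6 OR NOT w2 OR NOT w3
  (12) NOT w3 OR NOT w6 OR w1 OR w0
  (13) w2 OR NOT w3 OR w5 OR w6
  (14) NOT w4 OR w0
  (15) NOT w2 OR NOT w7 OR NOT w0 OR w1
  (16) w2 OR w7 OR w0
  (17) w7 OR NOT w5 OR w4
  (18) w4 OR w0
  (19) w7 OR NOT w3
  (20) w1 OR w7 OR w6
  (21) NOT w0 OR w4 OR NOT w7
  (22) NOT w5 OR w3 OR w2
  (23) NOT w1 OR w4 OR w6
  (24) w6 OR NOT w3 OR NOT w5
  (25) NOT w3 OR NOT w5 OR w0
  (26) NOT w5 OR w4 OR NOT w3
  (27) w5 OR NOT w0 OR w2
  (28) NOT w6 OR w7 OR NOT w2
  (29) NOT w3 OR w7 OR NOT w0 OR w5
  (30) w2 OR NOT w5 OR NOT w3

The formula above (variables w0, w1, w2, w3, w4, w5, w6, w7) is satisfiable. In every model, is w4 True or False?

Suppose w4 = false.
The clause (NOT w1) is unit, so w1 = false.
The clause (NOT w5) is unit, so w5 = false.
The clause (NOT w7) is unit, so w7 = false.
The clause (NOT w6) is unit, so w6 = false.
But (w6) is also a unit clause — contradiction.
So every satisfying assignment has w4 = True.

True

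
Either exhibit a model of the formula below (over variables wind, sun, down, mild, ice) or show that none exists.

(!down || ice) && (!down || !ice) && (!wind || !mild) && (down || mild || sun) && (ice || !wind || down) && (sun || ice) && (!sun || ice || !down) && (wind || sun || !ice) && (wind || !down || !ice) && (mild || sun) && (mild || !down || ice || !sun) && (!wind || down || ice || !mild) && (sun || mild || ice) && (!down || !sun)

wind=false, sun=true, down=false, mild=true, ice=true

Case down = false:
Case wind = false:
Case mild = true:
Case sun = true:
No clause remains; ice is free.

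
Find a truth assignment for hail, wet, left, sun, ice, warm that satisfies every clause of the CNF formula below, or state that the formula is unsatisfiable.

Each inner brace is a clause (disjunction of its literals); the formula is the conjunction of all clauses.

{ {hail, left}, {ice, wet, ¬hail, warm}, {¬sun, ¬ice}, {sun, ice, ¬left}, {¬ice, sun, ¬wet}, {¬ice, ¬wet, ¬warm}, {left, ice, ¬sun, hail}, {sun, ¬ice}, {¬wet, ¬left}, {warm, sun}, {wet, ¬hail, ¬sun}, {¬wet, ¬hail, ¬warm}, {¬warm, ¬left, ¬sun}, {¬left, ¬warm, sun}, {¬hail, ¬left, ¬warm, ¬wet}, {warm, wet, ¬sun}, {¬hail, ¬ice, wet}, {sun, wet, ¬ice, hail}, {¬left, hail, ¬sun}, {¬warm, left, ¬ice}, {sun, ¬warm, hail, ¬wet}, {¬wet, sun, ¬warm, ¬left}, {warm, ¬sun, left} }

Branch on hail: set hail = True.
Branch on sun: set sun = False.
From the singleton clause (¬ice), ice = False.
From the singleton clause (¬left), left = False.
From the singleton clause (warm), warm = True.
From the singleton clause (¬wet), wet = False.
Every clause now holds.

hail=True, wet=False, left=False, sun=False, ice=False, warm=True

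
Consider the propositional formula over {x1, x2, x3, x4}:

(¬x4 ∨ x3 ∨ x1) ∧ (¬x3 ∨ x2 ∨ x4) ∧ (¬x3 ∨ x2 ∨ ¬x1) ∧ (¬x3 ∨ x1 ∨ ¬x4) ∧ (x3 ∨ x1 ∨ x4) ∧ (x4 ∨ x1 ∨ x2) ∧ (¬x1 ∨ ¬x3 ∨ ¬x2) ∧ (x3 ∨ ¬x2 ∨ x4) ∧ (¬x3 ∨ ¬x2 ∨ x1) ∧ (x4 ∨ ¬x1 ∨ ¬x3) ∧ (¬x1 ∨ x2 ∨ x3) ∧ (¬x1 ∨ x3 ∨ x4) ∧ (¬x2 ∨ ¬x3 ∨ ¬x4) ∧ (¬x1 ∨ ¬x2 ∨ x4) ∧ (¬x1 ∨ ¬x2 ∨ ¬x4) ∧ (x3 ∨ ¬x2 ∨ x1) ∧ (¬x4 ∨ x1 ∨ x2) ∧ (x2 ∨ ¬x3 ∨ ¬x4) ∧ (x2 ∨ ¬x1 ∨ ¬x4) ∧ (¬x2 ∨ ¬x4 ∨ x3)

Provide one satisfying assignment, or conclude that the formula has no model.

UNSATISFIABLE

Branch on x4: set x4 = False.
Branch on x3: set x3 = False.
Unit clause (x1) forces x1 = True.
That conflicts with the unit clause (¬x1).
Backtrack on x3: now try x3 = True.
Unit clause (x2) forces x2 = True.
Unit clause (¬x1) forces x1 = False.
That conflicts with the unit clause (x1).
Both values of x3 lead to a conflict.
Backtrack on x4: now try x4 = True.
Branch on x3: set x3 = True.
Unit clause (x1) forces x1 = True.
Unit clause (x2) forces x2 = True.
That conflicts with the unit clause (¬x2).
Backtrack on x3: now try x3 = False.
Unit clause (x1) forces x1 = True.
Unit clause (x2) forces x2 = True.
That conflicts with the unit clause (¬x2).
Both values of x3 lead to a conflict.
Both values of x4 lead to a conflict.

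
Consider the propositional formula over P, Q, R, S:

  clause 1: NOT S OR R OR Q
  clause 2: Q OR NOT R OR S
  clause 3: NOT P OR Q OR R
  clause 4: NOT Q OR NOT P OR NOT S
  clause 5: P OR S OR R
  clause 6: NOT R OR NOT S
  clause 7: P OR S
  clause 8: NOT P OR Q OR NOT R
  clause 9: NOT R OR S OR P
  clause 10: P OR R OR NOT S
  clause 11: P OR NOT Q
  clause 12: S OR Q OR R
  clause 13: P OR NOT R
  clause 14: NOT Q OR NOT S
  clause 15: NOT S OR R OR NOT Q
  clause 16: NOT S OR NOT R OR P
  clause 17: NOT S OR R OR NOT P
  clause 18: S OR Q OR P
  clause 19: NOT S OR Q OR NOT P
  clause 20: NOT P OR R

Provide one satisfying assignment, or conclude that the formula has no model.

P=true, Q=true, R=true, S=false

Branch on R: set R = true.
(NOT S) alone gives S = false.
(Q) alone gives Q = true.
(P) alone gives P = true.
This assignment satisfies each clause.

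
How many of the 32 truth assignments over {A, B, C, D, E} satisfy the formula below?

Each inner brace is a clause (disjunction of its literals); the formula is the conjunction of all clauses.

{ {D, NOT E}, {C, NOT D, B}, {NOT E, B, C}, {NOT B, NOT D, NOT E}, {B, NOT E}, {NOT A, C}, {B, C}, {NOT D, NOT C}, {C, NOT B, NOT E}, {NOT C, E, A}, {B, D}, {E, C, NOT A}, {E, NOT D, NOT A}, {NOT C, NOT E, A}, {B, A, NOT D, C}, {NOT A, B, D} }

3

There are 2^5 = 32 truth assignments over (A, B, C, D, E).
Split on E. With E = true, the clauses containing E are satisfied and NOT E drops from the rest; 0 of the 2^4 = 16 assignments to the other variables satisfy what remains.
With E = false, by the same count on the reduced clause set, 3 assignments work.
Total: 0 + 3 = 3.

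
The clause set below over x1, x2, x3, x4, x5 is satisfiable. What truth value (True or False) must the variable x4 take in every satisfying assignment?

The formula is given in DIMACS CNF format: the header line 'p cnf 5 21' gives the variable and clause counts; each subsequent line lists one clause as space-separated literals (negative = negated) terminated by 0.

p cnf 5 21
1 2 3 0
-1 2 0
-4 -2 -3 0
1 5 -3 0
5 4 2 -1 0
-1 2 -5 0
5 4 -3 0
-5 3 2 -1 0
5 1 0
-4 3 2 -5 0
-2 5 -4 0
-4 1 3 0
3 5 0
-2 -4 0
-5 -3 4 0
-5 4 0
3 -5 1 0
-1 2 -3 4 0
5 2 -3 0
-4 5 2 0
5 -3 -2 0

True

Suppose x4 = False.
From the singleton clause (¬x5), x5 = False.
From the singleton clause (¬x3), x3 = False.
Now (x3) is unsatisfied and unit — conflict.
So every satisfying assignment has x4 = True.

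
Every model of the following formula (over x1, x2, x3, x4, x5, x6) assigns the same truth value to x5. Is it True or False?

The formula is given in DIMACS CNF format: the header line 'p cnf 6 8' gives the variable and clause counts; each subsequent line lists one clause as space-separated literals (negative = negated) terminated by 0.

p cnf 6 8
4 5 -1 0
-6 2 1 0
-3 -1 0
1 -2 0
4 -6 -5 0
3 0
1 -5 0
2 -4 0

Suppose x5 = True.
The clause (x3) is unit, so x3 = True.
The clause (¬x1) is unit, so x1 = False.
Now (x1) is unsatisfied and unit — conflict.
So every satisfying assignment has x5 = False.

False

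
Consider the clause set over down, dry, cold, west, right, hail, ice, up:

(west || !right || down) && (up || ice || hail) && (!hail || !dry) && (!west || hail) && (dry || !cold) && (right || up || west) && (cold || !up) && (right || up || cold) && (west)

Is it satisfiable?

Yes

The clause (west) is unit, so west = true.
The clause (hail) is unit, so hail = true.
The clause (!dry) is unit, so dry = false.
The clause (!cold) is unit, so cold = false.
The clause (!up) is unit, so up = false.
The clause (right) is unit, so right = true.
Every clause is now satisfied; down, ice are unconstrained.
A satisfying assignment: down: false,  dry: false,  cold: false,  west: true,  right: true,  hail: true,  ice: true,  up: false.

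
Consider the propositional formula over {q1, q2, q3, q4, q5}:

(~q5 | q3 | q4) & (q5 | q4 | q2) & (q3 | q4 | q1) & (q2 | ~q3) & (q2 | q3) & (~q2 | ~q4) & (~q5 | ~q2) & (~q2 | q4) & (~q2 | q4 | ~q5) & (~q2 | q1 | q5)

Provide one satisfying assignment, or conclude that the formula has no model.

UNSATISFIABLE

Branch on q2: set q2 = 1.
The clause (~q4) is unit, so q4 = 0.
Now (q4) is unsatisfied and unit — conflict.
So q2 must be the other value — set q2 = 0.
The clause (~q3) is unit, so q3 = 0.
Now (q3) is unsatisfied and unit — conflict.
Neither q2 = 1 nor q2 = 0 works.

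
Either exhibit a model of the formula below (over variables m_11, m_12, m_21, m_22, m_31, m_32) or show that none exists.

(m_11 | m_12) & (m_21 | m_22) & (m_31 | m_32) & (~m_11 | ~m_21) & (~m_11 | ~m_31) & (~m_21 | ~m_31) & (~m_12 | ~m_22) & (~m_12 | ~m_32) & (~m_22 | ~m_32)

UNSATISFIABLE

Suppose m_11 = 1.
(~m_21) alone gives m_21 = 0.
(m_22) alone gives m_22 = 1.
(~m_31) alone gives m_31 = 0.
(m_32) alone gives m_32 = 1.
Now (~m_32) is unsatisfied and unit — conflict.
So m_11 must be the other value — set m_11 = 0.
(m_12) alone gives m_12 = 1.
(~m_22) alone gives m_22 = 0.
(m_21) alone gives m_21 = 1.
(~m_31) alone gives m_31 = 0.
(m_32) alone gives m_32 = 1.
Now (~m_32) is unsatisfied and unit — conflict.
Neither m_11 = 1 nor m_11 = 0 works.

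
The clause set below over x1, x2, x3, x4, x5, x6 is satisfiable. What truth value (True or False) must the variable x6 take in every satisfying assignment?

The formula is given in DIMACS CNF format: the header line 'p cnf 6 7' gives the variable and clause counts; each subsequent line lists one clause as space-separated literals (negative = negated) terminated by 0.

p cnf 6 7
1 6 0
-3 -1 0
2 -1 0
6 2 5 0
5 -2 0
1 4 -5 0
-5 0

Suppose x6 = False.
The clause (x1) is unit, so x1 = True.
The clause (¬x3) is unit, so x3 = False.
The clause (x2) is unit, so x2 = True.
The clause (x5) is unit, so x5 = True.
Now (¬x5) is unsatisfied and unit — conflict.
So every satisfying assignment has x6 = True.

True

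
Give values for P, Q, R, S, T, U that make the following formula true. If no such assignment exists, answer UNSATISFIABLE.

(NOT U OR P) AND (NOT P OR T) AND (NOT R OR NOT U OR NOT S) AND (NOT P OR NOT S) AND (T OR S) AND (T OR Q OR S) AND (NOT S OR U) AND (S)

UNSATISFIABLE

The clause (S) is unit, so S = true.
The clause (NOT P) is unit, so P = false.
The clause (NOT U) is unit, so U = false.
That conflicts with the unit clause (U).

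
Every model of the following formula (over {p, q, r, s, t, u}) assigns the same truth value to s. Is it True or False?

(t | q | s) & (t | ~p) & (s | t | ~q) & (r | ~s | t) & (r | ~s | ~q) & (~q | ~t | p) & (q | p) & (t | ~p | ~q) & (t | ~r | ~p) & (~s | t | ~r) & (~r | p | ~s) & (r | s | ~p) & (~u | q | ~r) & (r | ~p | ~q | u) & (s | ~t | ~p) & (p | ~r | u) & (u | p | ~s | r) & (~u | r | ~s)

True

Suppose s = 0.
Try t = 1.
The clause (~p) is unit, so p = 0.
The clause (~q) is unit, so q = 0.
Now (q) is unsatisfied and unit — conflict.
Backtrack on t: now try t = 0.
The clause (q) is unit, so q = 1.
Now (~q) is unsatisfied and unit — conflict.
Both values of t lead to a conflict.
So every satisfying assignment has s = True.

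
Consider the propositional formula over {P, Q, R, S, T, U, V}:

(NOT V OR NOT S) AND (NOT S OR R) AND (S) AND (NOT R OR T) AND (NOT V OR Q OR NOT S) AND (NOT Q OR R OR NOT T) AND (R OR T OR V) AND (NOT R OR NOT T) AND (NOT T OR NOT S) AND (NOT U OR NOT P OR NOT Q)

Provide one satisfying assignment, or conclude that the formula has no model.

UNSATISFIABLE

(S) alone gives S = true.
(NOT V) alone gives V = false.
(R) alone gives R = true.
(T) alone gives T = true.
That conflicts with the unit clause (NOT T).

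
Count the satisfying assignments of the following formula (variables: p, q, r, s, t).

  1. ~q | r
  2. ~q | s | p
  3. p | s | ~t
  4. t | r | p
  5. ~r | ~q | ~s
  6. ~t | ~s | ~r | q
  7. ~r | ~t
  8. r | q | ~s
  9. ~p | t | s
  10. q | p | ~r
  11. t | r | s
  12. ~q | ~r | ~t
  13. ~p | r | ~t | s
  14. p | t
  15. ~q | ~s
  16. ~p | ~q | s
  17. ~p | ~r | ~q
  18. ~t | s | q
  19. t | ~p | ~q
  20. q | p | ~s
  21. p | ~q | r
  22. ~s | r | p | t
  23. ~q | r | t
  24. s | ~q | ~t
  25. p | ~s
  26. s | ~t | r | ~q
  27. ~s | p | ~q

There are 2^5 = 32 truth assignments over (p, q, r, s, t).
Split on r. With r = 1, the clauses containing r are satisfied and ~r drops from the rest; 1 of the 2^4 = 16 assignments to the other variables satisfy what remains.
With r = 0, by the same count on the reduced clause set, 0 assignments work.
Total: 1 + 0 = 1.

1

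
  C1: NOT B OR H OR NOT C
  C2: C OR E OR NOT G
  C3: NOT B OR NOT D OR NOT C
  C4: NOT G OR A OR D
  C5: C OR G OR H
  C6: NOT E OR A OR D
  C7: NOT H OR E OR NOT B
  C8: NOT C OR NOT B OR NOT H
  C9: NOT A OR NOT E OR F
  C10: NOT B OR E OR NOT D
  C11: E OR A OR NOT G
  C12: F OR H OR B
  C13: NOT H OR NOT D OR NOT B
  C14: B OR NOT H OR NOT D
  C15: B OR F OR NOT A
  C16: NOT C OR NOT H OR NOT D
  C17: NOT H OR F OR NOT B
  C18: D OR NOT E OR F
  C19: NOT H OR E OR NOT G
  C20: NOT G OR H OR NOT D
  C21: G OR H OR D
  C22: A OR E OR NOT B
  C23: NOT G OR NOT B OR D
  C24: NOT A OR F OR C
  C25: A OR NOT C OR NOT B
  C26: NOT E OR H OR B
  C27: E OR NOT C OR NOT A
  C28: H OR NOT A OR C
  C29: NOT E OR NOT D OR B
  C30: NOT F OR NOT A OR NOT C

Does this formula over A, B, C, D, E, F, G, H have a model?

Suppose B = false.
Suppose F = false.
Unit clause (H) forces H = true.
Unit clause (NOT D) forces D = false.
Unit clause (NOT A) forces A = false.
Unit clause (NOT G) forces G = false.
Unit clause (NOT E) forces E = false.
Every clause is now satisfied; C is unconstrained.
A satisfying assignment: A: false; B: false; C: true; D: false; E: false; F: false; G: false; H: true.

Yes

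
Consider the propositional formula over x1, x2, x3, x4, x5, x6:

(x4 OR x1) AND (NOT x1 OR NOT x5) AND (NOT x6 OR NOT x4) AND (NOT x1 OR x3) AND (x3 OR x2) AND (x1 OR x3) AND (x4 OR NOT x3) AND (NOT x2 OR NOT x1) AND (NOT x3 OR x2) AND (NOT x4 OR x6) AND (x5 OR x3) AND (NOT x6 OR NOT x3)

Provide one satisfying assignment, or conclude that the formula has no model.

UNSATISFIABLE

Suppose x4 = true.
Unit clause (NOT x6) forces x6 = false.
But (x6) is also a unit clause — contradiction.
Undo x4 and try x4 = false.
Unit clause (x1) forces x1 = true.
Unit clause (NOT x5) forces x5 = false.
Unit clause (x3) forces x3 = true.
But (NOT x3) is also a unit clause — contradiction.
Both values of x4 lead to a conflict.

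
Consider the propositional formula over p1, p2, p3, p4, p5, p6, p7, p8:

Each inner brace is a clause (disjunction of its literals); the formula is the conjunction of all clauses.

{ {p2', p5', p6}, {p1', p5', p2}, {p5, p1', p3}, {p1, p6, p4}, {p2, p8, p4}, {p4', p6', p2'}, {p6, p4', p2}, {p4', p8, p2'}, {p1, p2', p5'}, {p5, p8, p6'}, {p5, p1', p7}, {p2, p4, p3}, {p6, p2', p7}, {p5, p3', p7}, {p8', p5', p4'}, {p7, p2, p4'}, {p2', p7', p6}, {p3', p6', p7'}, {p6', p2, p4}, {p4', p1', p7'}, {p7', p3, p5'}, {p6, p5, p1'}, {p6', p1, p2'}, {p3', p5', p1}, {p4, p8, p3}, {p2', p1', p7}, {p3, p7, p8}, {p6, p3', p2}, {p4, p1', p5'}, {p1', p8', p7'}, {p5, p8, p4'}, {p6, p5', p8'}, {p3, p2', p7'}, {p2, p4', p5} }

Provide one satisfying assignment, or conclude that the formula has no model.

Branch on p2: set p2 = 0.
Branch on p1: set p1 = 0.
Branch on p6: set p6 = 1.
(p4) alone gives p4 = 1.
(p7) alone gives p7 = 1.
(p3') alone gives p3 = 0.
(p5') alone gives p5 = 0.
But (p5) is also a unit clause — contradiction.
Undo p6 and try p6 = 0.
(p4) alone gives p4 = 1.
But (p4') is also a unit clause — contradiction.
Either choice for p6 ends in contradiction.
Undo p1 and try p1 = 1.
(p5') alone gives p5 = 0.
(p3) alone gives p3 = 1.
(p7) alone gives p7 = 1.
(p6') alone gives p6 = 0.
But (p6) is also a unit clause — contradiction.
Either choice for p1 ends in contradiction.
Undo p2 and try p2 = 1.
Branch on p5: set p5 = 0.
Branch on p1: set p1 = 0.
(p6') alone gives p6 = 0.
(p4) alone gives p4 = 1.
(p8) alone gives p8 = 1.
(p7) alone gives p7 = 1.
But (p7') is also a unit clause — contradiction.
Undo p1 and try p1 = 1.
(p3) alone gives p3 = 1.
(p7) alone gives p7 = 1.
(p6) alone gives p6 = 1.
But (p6') is also a unit clause — contradiction.
Either choice for p1 ends in contradiction.
Undo p5 and try p5 = 1.
(p6) alone gives p6 = 1.
(p4') alone gives p4 = 0.
(p1) alone gives p1 = 1.
But (p1') is also a unit clause — contradiction.
Either choice for p5 ends in contradiction.
Either choice for p2 ends in contradiction.

UNSATISFIABLE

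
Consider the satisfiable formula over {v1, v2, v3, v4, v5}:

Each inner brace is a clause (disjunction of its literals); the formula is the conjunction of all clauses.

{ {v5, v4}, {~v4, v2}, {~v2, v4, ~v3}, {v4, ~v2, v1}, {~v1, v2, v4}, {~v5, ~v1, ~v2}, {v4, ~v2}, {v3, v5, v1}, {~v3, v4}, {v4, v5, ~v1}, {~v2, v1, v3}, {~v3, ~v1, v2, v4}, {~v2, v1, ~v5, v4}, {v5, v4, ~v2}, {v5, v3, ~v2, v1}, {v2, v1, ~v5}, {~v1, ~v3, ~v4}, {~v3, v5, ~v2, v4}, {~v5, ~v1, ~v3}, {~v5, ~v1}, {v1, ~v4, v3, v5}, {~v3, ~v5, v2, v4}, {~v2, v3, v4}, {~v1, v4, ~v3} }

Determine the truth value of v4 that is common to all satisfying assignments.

True

Suppose v4 = 0.
Unit clause (v5) forces v5 = 1.
Unit clause (~v2) forces v2 = 0.
Unit clause (~v1) forces v1 = 0.
But (v1) is also a unit clause — contradiction.
So every satisfying assignment has v4 = True.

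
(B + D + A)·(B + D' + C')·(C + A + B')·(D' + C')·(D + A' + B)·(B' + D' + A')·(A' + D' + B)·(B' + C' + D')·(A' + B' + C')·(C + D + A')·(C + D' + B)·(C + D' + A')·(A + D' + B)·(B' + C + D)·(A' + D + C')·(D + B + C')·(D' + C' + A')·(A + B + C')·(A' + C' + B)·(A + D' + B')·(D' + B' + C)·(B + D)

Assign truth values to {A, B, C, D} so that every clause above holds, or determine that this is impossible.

A: 0,  B: 1,  C: 1,  D: 0

Branch on D: set D = 0.
(B) alone gives B = 1.
(C) alone gives C = 1.
(A') alone gives A = 0.
Every clause now holds.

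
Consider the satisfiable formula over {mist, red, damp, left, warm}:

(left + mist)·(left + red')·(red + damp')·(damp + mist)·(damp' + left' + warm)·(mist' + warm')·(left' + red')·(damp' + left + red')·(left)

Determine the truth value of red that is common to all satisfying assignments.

False

Suppose red = 1.
Unit clause (left) forces left = 1.
That conflicts with the unit clause (left').
So every satisfying assignment has red = False.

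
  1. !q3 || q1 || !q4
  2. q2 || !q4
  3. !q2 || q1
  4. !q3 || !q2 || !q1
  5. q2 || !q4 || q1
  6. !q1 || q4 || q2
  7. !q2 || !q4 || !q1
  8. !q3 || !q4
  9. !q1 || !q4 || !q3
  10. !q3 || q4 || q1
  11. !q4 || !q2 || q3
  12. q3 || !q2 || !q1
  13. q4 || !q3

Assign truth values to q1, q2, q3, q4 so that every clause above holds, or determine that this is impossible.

Branch on q2: set q2 = false.
Unit clause (!q4) forces q4 = false.
Unit clause (!q1) forces q1 = false.
Unit clause (!q3) forces q3 = false.
Every clause now holds.

q1 ↦ false; q2 ↦ false; q3 ↦ false; q4 ↦ false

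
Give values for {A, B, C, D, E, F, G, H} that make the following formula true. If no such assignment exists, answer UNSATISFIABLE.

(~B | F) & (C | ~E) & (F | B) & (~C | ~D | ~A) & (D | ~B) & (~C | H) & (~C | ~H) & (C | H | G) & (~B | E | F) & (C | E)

UNSATISFIABLE

Branch on B: set B = 0.
The clause (F) is unit, so F = 1.
Branch on C: set C = 1.
The clause (H) is unit, so H = 1.
That conflicts with the unit clause (~H).
That branch fails; take C = 0 instead.
The clause (~E) is unit, so E = 0.
That conflicts with the unit clause (E).
Both values of C lead to a conflict.
That branch fails; take B = 1 instead.
The clause (F) is unit, so F = 1.
The clause (D) is unit, so D = 1.
Branch on C: set C = 1.
The clause (~A) is unit, so A = 0.
The clause (H) is unit, so H = 1.
That conflicts with the unit clause (~H).
That branch fails; take C = 0 instead.
The clause (~E) is unit, so E = 0.
That conflicts with the unit clause (E).
Both values of C lead to a conflict.
Both values of B lead to a conflict.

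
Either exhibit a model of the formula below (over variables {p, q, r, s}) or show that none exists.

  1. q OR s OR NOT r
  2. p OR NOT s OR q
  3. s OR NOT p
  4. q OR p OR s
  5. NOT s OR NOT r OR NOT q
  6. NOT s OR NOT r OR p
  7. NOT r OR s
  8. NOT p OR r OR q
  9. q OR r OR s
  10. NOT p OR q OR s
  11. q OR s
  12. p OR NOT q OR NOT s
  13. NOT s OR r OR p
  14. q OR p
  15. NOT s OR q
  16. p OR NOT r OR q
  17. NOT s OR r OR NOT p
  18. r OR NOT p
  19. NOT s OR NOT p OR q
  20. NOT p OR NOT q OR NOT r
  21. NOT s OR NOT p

p: false; q: true; r: false; s: false

Branch on s: set s = false.
Unit clause (NOT p) forces p = false.
Unit clause (q) forces q = true.
Unit clause (NOT r) forces r = false.
Every clause now holds.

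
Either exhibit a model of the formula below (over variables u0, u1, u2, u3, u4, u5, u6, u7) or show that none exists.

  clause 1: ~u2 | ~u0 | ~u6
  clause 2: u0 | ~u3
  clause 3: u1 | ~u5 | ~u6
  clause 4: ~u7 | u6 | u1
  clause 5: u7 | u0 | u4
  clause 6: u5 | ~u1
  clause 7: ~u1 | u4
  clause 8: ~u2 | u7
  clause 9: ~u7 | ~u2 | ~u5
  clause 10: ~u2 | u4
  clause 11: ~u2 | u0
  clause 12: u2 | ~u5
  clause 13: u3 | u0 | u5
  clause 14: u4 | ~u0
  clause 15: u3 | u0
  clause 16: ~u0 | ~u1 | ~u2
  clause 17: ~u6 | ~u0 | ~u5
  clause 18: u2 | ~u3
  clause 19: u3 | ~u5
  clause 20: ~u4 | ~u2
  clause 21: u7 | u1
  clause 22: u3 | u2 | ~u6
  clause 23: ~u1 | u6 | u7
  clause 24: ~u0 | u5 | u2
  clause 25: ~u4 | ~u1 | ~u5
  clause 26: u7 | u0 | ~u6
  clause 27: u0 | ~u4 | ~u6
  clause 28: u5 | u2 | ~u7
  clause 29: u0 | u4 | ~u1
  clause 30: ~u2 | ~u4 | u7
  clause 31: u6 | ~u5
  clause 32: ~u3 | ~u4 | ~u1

UNSATISFIABLE

Try u0 = 1.
From the singleton clause (u4), u4 = 1.
From the singleton clause (~u2), u2 = 0.
From the singleton clause (~u5), u5 = 0.
That conflicts with the unit clause (u5).
So u0 must be the other value — set u0 = 0.
From the singleton clause (~u3), u3 = 0.
That conflicts with the unit clause (u3).
Neither u0 = 1 nor u0 = 0 works.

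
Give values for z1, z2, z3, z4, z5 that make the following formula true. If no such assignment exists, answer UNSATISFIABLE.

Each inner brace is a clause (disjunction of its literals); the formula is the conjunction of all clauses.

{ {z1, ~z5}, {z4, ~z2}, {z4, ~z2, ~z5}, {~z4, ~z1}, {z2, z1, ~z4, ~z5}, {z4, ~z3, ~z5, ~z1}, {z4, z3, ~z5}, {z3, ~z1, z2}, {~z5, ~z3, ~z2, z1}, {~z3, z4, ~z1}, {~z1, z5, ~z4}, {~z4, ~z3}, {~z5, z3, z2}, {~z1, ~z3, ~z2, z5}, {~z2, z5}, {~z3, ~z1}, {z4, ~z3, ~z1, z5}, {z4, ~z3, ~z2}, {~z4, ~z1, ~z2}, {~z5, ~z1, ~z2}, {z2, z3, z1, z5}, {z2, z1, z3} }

z1=0, z2=0, z3=1, z4=0, z5=0

Case z1 = 0:
From the singleton clause (~z5), z5 = 0.
From the singleton clause (~z2), z2 = 0.
From the singleton clause (z3), z3 = 1.
From the singleton clause (~z4), z4 = 0.
Every clause now holds.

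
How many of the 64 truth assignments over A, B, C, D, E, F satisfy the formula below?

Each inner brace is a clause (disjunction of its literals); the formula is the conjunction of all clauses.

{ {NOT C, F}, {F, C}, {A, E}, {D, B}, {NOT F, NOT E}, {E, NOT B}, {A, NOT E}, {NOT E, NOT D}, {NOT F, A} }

There are 2^6 = 64 truth assignments over (A, B, C, D, E, F).
Split on F. With F = true, the clauses containing F are satisfied and NOT F drops from the rest; 2 of the 2^5 = 32 assignments to the other variables satisfy what remains.
With F = false, by the same count on the reduced clause set, 0 assignments work.
Total: 2 + 0 = 2.

2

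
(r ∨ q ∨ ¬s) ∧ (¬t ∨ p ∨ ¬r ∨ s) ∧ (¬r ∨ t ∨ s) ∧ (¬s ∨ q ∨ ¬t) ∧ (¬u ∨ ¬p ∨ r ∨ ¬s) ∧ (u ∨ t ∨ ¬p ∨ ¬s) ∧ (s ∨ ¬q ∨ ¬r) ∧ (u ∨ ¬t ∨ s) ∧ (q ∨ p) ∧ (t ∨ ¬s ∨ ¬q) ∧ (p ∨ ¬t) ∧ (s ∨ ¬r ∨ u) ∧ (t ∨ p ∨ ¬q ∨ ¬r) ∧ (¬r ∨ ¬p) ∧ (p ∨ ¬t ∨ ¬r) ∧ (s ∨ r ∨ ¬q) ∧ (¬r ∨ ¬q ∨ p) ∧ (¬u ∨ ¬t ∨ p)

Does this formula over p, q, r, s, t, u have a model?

Try q = False.
(p) alone gives p = True.
(¬r) alone gives r = False.
(¬s) alone gives s = False.
Try u = True.
Every clause is now satisfied; t is unconstrained.
A satisfying assignment: p: True, q: False, r: False, s: False, t: True, u: True.

Yes, satisfiable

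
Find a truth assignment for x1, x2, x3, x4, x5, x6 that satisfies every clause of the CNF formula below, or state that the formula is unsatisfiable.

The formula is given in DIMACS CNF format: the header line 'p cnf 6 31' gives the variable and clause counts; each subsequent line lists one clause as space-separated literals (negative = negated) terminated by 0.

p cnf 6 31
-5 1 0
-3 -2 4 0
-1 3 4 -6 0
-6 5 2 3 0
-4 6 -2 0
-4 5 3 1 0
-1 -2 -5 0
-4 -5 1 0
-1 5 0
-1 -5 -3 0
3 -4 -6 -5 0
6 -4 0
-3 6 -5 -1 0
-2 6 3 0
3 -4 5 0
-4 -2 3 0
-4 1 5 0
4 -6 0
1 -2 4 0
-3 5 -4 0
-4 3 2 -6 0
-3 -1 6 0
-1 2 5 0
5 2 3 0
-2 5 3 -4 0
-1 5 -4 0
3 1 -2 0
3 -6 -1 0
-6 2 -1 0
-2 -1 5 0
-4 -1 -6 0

Case x5 = False:
(¬x1) alone gives x1 = False.
(¬x4) alone gives x4 = False.
(¬x6) alone gives x6 = False.
(¬x2) alone gives x2 = False.
(x3) alone gives x3 = True.
All clauses are satisfied.

x1=False; x2=False; x3=True; x4=False; x5=False; x6=False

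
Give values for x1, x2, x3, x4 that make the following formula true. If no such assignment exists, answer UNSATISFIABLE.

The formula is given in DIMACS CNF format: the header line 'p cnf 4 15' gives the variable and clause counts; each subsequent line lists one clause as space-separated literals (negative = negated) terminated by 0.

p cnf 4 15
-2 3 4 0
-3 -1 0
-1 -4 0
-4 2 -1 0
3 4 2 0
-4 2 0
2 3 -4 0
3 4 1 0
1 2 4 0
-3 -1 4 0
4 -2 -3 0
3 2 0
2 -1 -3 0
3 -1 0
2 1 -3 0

Try x3 = False.
Unit clause (x2) forces x2 = True.
Unit clause (x4) forces x4 = True.
Unit clause (¬x1) forces x1 = False.
Every clause now holds.

x1 ↦ False,  x2 ↦ True,  x3 ↦ False,  x4 ↦ True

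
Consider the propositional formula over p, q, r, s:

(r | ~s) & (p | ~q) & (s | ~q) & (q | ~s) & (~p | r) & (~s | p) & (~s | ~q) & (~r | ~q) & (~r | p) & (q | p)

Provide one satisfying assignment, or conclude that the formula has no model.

p ↦ 1,  q ↦ 0,  r ↦ 1,  s ↦ 0

Try r = 1.
Unit clause (~q) forces q = 0.
Unit clause (~s) forces s = 0.
Unit clause (p) forces p = 1.
Every clause now holds.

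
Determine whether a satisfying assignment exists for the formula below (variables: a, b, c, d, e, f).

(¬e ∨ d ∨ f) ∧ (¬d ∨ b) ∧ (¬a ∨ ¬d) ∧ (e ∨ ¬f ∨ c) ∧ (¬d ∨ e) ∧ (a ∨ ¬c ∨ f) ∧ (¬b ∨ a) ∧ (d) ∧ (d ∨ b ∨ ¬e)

The clause (d) is unit, so d = True.
The clause (b) is unit, so b = True.
The clause (¬a) is unit, so a = False.
But (a) is also a unit clause — contradiction.
No assignment satisfies every clause.

No, unsatisfiable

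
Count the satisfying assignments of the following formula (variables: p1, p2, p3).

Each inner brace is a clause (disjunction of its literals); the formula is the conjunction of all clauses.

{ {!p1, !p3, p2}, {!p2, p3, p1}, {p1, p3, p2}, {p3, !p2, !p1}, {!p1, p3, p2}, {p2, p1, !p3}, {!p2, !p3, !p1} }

There are 2^3 = 8 truth assignments over (p1, p2, p3).
Check each against the 7 clauses (columns in the order p1, p2, p3):
  F F F  ✗ fails (p1 || p3 || p2)
  F F T  ✗ fails (p2 || p1 || !p3)
  F T F  ✗ fails (!p2 || p3 || p1)
  F T T  ✓ satisfies all
  T F F  ✗ fails (!p1 || p3 || p2)
  T F T  ✗ fails (!p1 || !p3 || p2)
  T T F  ✗ fails (p3 || !p2 || !p1)
  T T T  ✗ fails (!p2 || !p3 || !p1)
1 of the 8 rows is a model.

1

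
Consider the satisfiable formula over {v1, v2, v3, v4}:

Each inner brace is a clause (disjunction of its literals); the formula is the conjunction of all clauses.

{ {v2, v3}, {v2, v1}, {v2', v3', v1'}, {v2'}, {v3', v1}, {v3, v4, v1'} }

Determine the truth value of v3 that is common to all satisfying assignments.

Suppose v3 = 0.
(v2) alone gives v2 = 1.
That conflicts with the unit clause (v2').
So every satisfying assignment has v3 = True.

True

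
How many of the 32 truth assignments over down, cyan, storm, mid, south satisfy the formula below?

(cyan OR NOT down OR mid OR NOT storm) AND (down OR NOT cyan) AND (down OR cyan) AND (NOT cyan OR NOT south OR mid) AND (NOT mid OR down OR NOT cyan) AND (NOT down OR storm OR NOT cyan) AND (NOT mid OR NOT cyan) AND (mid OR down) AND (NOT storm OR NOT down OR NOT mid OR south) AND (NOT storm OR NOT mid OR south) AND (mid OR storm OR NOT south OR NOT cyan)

There are 2^5 = 32 truth assignments over (down, cyan, storm, mid, south).
Split on mid. With mid = true, the clauses containing mid are satisfied and NOT mid drops from the rest; 3 of the 2^4 = 16 assignments to the other variables satisfy what remains.
With mid = false, by the same count on the reduced clause set, 3 assignments work.
Total: 3 + 3 = 6.

6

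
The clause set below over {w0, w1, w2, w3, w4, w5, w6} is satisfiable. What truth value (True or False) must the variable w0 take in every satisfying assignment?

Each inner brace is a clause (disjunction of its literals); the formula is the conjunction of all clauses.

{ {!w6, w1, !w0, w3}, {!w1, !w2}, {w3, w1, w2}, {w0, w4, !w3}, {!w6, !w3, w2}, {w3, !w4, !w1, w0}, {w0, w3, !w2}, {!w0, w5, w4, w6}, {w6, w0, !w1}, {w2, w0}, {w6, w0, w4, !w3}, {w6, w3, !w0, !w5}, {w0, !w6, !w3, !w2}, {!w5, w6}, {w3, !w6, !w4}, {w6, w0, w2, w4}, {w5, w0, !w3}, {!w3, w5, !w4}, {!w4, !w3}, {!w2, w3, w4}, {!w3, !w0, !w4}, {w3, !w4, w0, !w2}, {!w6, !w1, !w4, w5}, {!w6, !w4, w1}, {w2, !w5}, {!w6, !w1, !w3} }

True

Suppose w0 = false.
Unit clause (w2) forces w2 = true.
Unit clause (!w1) forces w1 = false.
Unit clause (w3) forces w3 = true.
Unit clause (w4) forces w4 = true.
Now (!w4) is unsatisfied and unit — conflict.
So every satisfying assignment has w0 = True.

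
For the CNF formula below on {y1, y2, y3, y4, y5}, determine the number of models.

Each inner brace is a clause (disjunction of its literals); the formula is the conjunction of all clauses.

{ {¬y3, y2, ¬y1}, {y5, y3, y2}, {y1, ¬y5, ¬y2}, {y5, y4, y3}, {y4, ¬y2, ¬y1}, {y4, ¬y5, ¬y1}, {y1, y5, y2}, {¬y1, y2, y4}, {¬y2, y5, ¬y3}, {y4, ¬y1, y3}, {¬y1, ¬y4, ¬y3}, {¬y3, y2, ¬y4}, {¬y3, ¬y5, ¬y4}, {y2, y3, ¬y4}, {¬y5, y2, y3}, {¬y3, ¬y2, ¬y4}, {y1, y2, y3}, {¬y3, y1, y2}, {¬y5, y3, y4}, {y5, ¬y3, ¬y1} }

3

There are 2^5 = 32 truth assignments over (y1, y2, y3, y4, y5).
Split on y5. With y5 = True, the clauses containing y5 are satisfied and ¬y5 drops from the rest; 1 of the 2^4 = 16 assignments to the other variables satisfy what remains.
With y5 = False, by the same count on the reduced clause set, 2 assignments work.
(One model: y1=F, y2=T, y3=F, y4=T, y5=F.)
Total: 1 + 2 = 3.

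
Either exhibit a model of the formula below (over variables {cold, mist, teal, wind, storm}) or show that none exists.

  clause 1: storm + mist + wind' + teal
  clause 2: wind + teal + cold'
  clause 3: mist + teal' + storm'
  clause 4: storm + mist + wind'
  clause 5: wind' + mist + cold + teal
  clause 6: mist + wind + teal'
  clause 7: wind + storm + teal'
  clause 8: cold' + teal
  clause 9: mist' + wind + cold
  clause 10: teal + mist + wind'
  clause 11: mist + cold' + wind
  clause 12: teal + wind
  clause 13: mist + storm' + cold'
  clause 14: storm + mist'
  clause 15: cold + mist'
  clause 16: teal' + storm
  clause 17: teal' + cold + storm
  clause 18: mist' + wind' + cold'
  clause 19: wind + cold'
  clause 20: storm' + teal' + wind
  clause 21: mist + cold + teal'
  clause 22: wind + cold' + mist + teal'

Branch on cold: set cold = 0.
Unit clause (mist') forces mist = 0.
Unit clause (teal') forces teal = 0.
Unit clause (wind') forces wind = 0.
Now (wind) is unsatisfied and unit — conflict.
So cold must be the other value — set cold = 1.
Unit clause (teal) forces teal = 1.
Unit clause (storm) forces storm = 1.
Unit clause (mist) forces mist = 1.
Unit clause (wind') forces wind = 0.
Now (wind) is unsatisfied and unit — conflict.
Both values of cold lead to a conflict.

UNSATISFIABLE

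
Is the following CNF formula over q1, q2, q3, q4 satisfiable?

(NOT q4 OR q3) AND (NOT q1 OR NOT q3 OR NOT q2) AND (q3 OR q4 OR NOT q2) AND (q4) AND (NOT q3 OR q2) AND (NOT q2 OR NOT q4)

No

Unit clause (q4) forces q4 = true.
Unit clause (q3) forces q3 = true.
Unit clause (q2) forces q2 = true.
Now (NOT q2) is unsatisfied and unit — conflict.
No assignment satisfies every clause.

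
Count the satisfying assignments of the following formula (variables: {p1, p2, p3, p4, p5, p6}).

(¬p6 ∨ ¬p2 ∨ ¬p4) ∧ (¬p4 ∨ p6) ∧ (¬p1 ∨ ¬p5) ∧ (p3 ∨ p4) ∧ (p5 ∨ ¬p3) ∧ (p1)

There are 2^6 = 64 truth assignments over (p1, p2, p3, p4, p5, p6).
Split on p5. With p5 = True, the clauses containing p5 are satisfied and ¬p5 drops from the rest; 0 of the 2^5 = 32 assignments to the other variables satisfy what remains.
With p5 = False, by the same count on the reduced clause set, 1 assignment works.
(One model: p1=T, p2=F, p3=F, p4=T, p5=F, p6=T.)
Total: 0 + 1 = 1.

1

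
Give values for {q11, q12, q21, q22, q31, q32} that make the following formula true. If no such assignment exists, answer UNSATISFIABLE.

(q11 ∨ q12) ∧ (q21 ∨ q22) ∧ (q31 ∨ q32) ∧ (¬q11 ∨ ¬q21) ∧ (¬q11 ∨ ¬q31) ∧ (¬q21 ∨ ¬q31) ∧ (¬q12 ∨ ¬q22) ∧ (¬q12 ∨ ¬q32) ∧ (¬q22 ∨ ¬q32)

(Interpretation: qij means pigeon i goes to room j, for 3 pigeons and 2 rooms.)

UNSATISFIABLE

Branch on q11: set q11 = True.
The clause (¬q21) is unit, so q21 = False.
The clause (q22) is unit, so q22 = True.
The clause (¬q31) is unit, so q31 = False.
The clause (q32) is unit, so q32 = True.
That conflicts with the unit clause (¬q32).
Undo q11 and try q11 = False.
The clause (q12) is unit, so q12 = True.
The clause (¬q22) is unit, so q22 = False.
The clause (q21) is unit, so q21 = True.
The clause (¬q31) is unit, so q31 = False.
The clause (q32) is unit, so q32 = True.
That conflicts with the unit clause (¬q32).
Either choice for q11 ends in contradiction.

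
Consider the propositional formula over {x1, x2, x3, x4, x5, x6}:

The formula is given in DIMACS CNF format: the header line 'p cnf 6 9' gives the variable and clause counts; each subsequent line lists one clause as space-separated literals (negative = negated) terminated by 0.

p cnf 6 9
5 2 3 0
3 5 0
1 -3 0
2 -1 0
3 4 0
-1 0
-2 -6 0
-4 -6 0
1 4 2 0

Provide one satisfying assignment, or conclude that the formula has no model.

x1 ↦ False; x2 ↦ True; x3 ↦ False; x4 ↦ True; x5 ↦ True; x6 ↦ False

The clause (¬x1) is unit, so x1 = False.
The clause (¬x3) is unit, so x3 = False.
The clause (x5) is unit, so x5 = True.
The clause (x4) is unit, so x4 = True.
The clause (¬x6) is unit, so x6 = False.
Every clause is now satisfied; x2 is unconstrained.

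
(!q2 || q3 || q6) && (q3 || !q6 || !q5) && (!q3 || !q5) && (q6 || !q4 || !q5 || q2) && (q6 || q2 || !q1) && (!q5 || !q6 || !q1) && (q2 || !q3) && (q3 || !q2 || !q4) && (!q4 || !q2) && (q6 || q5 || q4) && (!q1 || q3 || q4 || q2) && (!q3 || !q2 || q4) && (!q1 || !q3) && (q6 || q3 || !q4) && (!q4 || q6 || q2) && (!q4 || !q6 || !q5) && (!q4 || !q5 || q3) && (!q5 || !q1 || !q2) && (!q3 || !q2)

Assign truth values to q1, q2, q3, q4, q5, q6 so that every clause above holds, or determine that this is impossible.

q1 ↦ true,  q2 ↦ false,  q3 ↦ false,  q4 ↦ true,  q5 ↦ false,  q6 ↦ true

Branch on q3: set q3 = false.
Branch on q2: set q2 = false.
Branch on q6: set q6 = true.
Unit clause (!q5) forces q5 = false.
Branch on q1: set q1 = true.
Unit clause (q4) forces q4 = true.
All clauses are satisfied.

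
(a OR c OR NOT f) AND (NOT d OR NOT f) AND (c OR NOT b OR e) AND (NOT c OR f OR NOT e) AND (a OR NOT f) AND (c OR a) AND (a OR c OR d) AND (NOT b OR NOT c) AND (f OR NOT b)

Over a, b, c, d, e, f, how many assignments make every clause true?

There are 2^6 = 64 truth assignments over (a, b, c, d, e, f).
Split on c. With c = true, the clauses containing c are satisfied and NOT c drops from the rest; 6 of the 2^5 = 32 assignments to the other variables satisfy what remains.
With c = false, by the same count on the reduced clause set, 7 assignments work.
(One model: a=F, b=F, c=T, d=F, e=F, f=F.)
Total: 6 + 7 = 13.

13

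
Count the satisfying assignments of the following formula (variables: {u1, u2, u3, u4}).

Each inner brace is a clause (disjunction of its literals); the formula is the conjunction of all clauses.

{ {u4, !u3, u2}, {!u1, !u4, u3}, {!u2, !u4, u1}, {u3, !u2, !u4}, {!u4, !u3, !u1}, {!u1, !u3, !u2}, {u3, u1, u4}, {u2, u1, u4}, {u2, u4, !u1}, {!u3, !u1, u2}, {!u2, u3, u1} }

4

There are 2^4 = 16 truth assignments over (u1, u2, u3, u4).
Check each against the 11 clauses (columns in the order u1, u2, u3, u4):
  F F F F  ✗ fails (u3 || u1 || u4)
  F F F T  ✓ satisfies all
  F F T F  ✗ fails (u4 || !u3 || u2)
  F F T T  ✓ satisfies all
  F T F F  ✗ fails (u3 || u1 || u4)
  F T F T  ✗ fails (!u2 || !u4 || u1)
  F T T F  ✓ satisfies all
  F T T T  ✗ fails (!u2 || !u4 || u1)
  T F F F  ✗ fails (u2 || u4 || !u1)
  T F F T  ✗ fails (!u1 || !u4 || u3)
  T F T F  ✗ fails (u4 || !u3 || u2)
  T F T T  ✗ fails (!u4 || !u3 || !u1)
  T T F F  ✓ satisfies all
  T T F T  ✗ fails (!u1 || !u4 || u3)
  T T T F  ✗ fails (!u1 || !u3 || !u2)
  T T T T  ✗ fails (!u4 || !u3 || !u1)
4 of the 16 rows are models.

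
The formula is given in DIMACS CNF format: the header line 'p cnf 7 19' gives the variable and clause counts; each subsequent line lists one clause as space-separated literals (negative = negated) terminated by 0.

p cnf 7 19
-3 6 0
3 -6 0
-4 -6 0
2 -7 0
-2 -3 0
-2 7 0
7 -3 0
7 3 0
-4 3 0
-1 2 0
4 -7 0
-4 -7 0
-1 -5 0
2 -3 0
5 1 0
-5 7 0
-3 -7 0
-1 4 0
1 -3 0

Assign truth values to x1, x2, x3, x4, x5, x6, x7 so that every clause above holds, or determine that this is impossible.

UNSATISFIABLE

Branch on x3: set x3 = False.
Unit clause (¬x6) forces x6 = False.
Unit clause (x7) forces x7 = True.
Unit clause (x2) forces x2 = True.
Unit clause (¬x4) forces x4 = False.
Now (x4) is unsatisfied and unit — conflict.
That branch fails; take x3 = True instead.
Unit clause (x6) forces x6 = True.
Unit clause (¬x4) forces x4 = False.
Unit clause (¬x2) forces x2 = False.
Now (x2) is unsatisfied and unit — conflict.
Both values of x3 lead to a conflict.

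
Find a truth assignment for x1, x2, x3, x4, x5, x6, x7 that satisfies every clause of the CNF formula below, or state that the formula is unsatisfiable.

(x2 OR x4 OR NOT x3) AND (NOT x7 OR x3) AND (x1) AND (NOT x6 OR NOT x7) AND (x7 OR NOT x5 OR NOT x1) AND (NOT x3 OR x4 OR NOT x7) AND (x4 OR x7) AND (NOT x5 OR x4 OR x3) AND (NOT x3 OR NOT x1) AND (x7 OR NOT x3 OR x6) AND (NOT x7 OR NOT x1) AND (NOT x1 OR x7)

Unit clause (x1) forces x1 = true.
Unit clause (NOT x3) forces x3 = false.
Unit clause (NOT x7) forces x7 = false.
That conflicts with the unit clause (x7).

UNSATISFIABLE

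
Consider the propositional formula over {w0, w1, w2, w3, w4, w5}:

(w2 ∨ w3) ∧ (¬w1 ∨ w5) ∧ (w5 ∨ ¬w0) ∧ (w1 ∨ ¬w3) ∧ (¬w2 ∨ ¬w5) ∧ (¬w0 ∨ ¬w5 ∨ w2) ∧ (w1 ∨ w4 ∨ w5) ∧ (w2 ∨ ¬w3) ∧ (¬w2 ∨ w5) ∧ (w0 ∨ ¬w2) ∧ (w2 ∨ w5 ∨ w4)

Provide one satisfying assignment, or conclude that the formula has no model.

UNSATISFIABLE

Branch on w2: set w2 = True.
Unit clause (¬w5) forces w5 = False.
But (w5) is also a unit clause — contradiction.
That branch fails; take w2 = False instead.
Unit clause (w3) forces w3 = True.
But (¬w3) is also a unit clause — contradiction.
Either choice for w2 ends in contradiction.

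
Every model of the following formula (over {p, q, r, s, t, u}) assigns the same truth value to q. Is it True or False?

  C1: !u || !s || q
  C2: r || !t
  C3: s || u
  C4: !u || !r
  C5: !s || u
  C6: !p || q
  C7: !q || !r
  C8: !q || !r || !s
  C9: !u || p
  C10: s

True

Suppose q = false.
Unit clause (!p) forces p = false.
Unit clause (!u) forces u = false.
Unit clause (s) forces s = true.
That conflicts with the unit clause (!s).
So every satisfying assignment has q = True.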